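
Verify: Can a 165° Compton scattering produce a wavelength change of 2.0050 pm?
No, inconsistent

Calculate the expected shift for θ = 165°:

Δλ_expected = λ_C(1 - cos(165°))
Δλ_expected = 2.4263 × (1 - cos(165°))
Δλ_expected = 2.4263 × 1.9659
Δλ_expected = 4.7699 pm

Given shift: 2.0050 pm
Expected shift: 4.7699 pm
Difference: 2.7650 pm

The values do not match. The given shift corresponds to θ ≈ 80.0°, not 165°.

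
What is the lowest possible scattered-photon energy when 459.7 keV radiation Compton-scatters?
164.2243 keV (at θ = 180°)

The scattered photon has minimum energy when its wavelength is maximum, i.e., when the Compton shift Δλ = λ_C(1 − cos θ) is maximum. This occurs at θ = 180° (backscattering), giving Δλ_max = 2λ_C = 4.8526 pm.

Initial wavelength: λ₀ = hc/E₀ = 2.6971 pm
Maximum final wavelength: λ'_max = λ₀ + 2λ_C = 2.6971 + 4.8526 = 7.5497 pm
Minimum final energy: E'_min = hc/λ'_max = 164.2243 keV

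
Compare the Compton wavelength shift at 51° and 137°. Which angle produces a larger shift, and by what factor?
137° produces the larger shift by a factor of 4.671

Calculate both shifts using Δλ = λ_C(1 - cos θ):

For θ₁ = 51°:
Δλ₁ = 2.4263 × (1 - cos(51°))
Δλ₁ = 2.4263 × 0.3707
Δλ₁ = 0.8994 pm

For θ₂ = 137°:
Δλ₂ = 2.4263 × (1 - cos(137°))
Δλ₂ = 2.4263 × 1.7314
Δλ₂ = 4.2008 pm

The 137° angle produces the larger shift.
Ratio: 4.2008/0.8994 = 4.671

(Intermediate values are shown rounded; full precision is carried through to the final answer.)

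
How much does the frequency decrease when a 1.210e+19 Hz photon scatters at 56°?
5.007e+17 Hz (decrease)

Convert frequency to wavelength (c = 299792458 m/s):
λ₀ = c/f₀ = 299792458/1.210e+19 = 2.4776236e-11 m = 24.7762 pm

Calculate Compton shift:
Δλ = λ_C(1 - cos(56°)) = 1.0695 pm

Final wavelength:
λ' = λ₀ + Δλ = 24.7762 + 1.0695 = 25.8458 pm

Final frequency:
f' = c/λ' = 299792458/2.5845771e-11 = 1.1599285e+19 Hz

Frequency shift (decrease):
Δf = f₀ - f' = 1.210e+19 - 1.1599285e+19 = 5.007e+17 Hz

(Intermediate values are shown rounded; full precision is carried through to the final answer.)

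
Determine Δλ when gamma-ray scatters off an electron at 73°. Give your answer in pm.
1.7169 pm

Using the Compton scattering formula:
Δλ = λ_C(1 - cos θ)

where λ_C = h/(m_e·c) ≈ 2.4263 pm is the Compton wavelength of an electron.

For θ = 73°:
cos(73°) = 0.2924
1 - cos(73°) = 0.7076

Δλ = 2.4263 × 0.7076
Δλ = 1.7169 pm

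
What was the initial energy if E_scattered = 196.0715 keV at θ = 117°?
443.4999 keV

Convert final energy to wavelength (hc ≈ 1239.842 keV·pm):
λ' = hc/E' = 1239.842 / 196.0715 = 6.3234 pm

Calculate the Compton shift:
Δλ = λ_C(1 - cos(117°))
Δλ = 2.4263 × (1 - cos(117°))
Δλ = 3.5278 pm

Initial wavelength:
λ = λ' - Δλ = 6.3234 - 3.5278 = 2.7956 pm

Initial energy:
E = hc/λ = 1239.842 / 2.7956 = 443.4999 keV

(Intermediate values are shown rounded; full precision is carried through to the final answer.)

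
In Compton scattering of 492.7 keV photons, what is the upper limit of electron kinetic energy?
324.4500 keV

Maximum energy transfer occurs at θ = 180° (backscattering).

Initial photon: E₀ = 492.7 keV → λ₀ = 2.5164 pm

Maximum Compton shift (at 180°):
Δλ_max = 2λ_C = 2 × 2.4263 = 4.8526 pm

Final wavelength:
λ' = 2.5164 + 4.8526 = 7.3690 pm

Minimum photon energy (maximum energy to electron):
E'_min = hc/λ' = 168.2500 keV

Maximum electron kinetic energy:
K_max = E₀ - E'_min = 492.7000 - 168.2500 = 324.4500 keV

(Intermediate values are shown rounded; full precision is carried through to the final answer.)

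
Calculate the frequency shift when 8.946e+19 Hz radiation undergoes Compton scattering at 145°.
5.085e+19 Hz (decrease)

Convert frequency to wavelength (c = 299792458 m/s):
λ₀ = c/f₀ = 299792458/8.946e+19 = 3.3511341e-12 m = 3.3511 pm

Calculate Compton shift:
Δλ = λ_C(1 - cos(145°)) = 4.4138 pm

Final wavelength:
λ' = λ₀ + Δλ = 3.3511 + 4.4138 = 7.7650 pm

Final frequency:
f' = c/λ' = 299792458/7.7649613e-12 = 3.8608365e+19 Hz

Frequency shift (decrease):
Δf = f₀ - f' = 8.946e+19 - 3.8608365e+19 = 5.085e+19 Hz

(Intermediate values are shown rounded; full precision is carried through to the final answer.)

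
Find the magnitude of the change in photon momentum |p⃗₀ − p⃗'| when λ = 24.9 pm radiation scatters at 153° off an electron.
4.7735e-23 kg·m/s

Photon momentum magnitude is p = h/λ.

Initial momentum:
p₀ = h/λ = 6.6261e-34/2.4900e-11 = 2.6611e-23 kg·m/s

After scattering:
λ' = λ + Δλ = 24.9 + 4.5882 = 29.4882 pm
p' = h/λ' = 6.6261e-34/2.9488e-11 = 2.2470e-23 kg·m/s

Momentum is a vector; the scattered photon's direction makes angle θ = 153° with the incident direction. The magnitude of the vector change Δp⃗ = p⃗₀ − p⃗' is found from the law of cosines:
|Δp⃗|² = p₀² + p'² − 2p₀p'cos θ
|Δp⃗|² = (2.6611e-23)² + (2.2470e-23)² − 2·2.6611e-23·2.2470e-23·cos(153°)
|Δp⃗| = 4.7735e-23 kg·m/s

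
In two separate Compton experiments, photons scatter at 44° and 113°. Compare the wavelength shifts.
113° produces the larger shift by a factor of 4.955

Calculate both shifts using Δλ = λ_C(1 - cos θ):

For θ₁ = 44°:
Δλ₁ = 2.4263 × (1 - cos(44°))
Δλ₁ = 2.4263 × 0.2807
Δλ₁ = 0.6810 pm

For θ₂ = 113°:
Δλ₂ = 2.4263 × (1 - cos(113°))
Δλ₂ = 2.4263 × 1.3907
Δλ₂ = 3.3743 pm

The 113° angle produces the larger shift.
Ratio: 3.3743/0.6810 = 4.955

(Intermediate values are shown rounded; full precision is carried through to the final answer.)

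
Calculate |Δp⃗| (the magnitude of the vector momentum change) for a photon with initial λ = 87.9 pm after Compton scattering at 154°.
1.4324e-23 kg·m/s

Photon momentum magnitude is p = h/λ.

Initial momentum:
p₀ = h/λ = 6.6261e-34/8.7900e-11 = 7.5382e-24 kg·m/s

After scattering:
λ' = λ + Δλ = 87.9 + 4.6071 = 92.5071 pm
p' = h/λ' = 6.6261e-34/9.2507e-11 = 7.1628e-24 kg·m/s

Momentum is a vector; the scattered photon's direction makes angle θ = 154° with the incident direction. The magnitude of the vector change Δp⃗ = p⃗₀ − p⃗' is found from the law of cosines:
|Δp⃗|² = p₀² + p'² − 2p₀p'cos θ
|Δp⃗|² = (7.5382e-24)² + (7.1628e-24)² − 2·7.5382e-24·7.1628e-24·cos(154°)
|Δp⃗| = 1.4324e-23 kg·m/s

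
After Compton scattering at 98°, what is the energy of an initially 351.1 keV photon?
196.9474 keV

First convert energy to wavelength:
λ = hc/E, with hc ≈ 1239.842 keV·pm (i.e. 1239.842 eV·nm)

For E = 351.1 keV = 351100 eV:
λ = 1239.842 keV·pm / 351.1 keV
λ = 3.5313 pm

Calculate the Compton shift:
Δλ = λ_C(1 - cos(98°)) = 2.4263 × 1.1392
Δλ = 2.7640 pm

Final wavelength:
λ' = 3.5313 + 2.7640 = 6.2953 pm

Final energy:
E' = hc/λ' = 1239.842 / 6.2953 = 196.9474 keV

(Intermediate values are shown rounded; full precision is carried through to the final answer.)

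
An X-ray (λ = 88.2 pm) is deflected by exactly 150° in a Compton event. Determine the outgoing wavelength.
92.7276 pm

Using the Compton formula: λ' = λ + λ_C(1 − cos θ)

For θ = 150°, cos θ = -√3/2 (exact) ≈ -0.8660, so:
1 − cos 150° = 1 − (-√3/2) ≈ 1.8660

Δλ = λ_C × 1.8660 = 2.4263 × 1.8660 = 4.5276 pm

λ' = 88.2 + 4.5276 = 92.7276 pm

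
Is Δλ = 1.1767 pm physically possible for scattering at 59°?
Yes, consistent

Calculate the expected shift for θ = 59°:

Δλ_expected = λ_C(1 - cos(59°))
Δλ_expected = 2.4263 × (1 - cos(59°))
Δλ_expected = 2.4263 × 0.4850
Δλ_expected = 1.1767 pm

Given shift: 1.1767 pm
Expected shift: 1.1767 pm
Difference: 0.0000 pm

The values match. This is consistent with Compton scattering at the stated angle.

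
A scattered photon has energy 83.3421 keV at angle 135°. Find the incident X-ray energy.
115.4999 keV

Convert final energy to wavelength (hc ≈ 1239.842 keV·pm):
λ' = hc/E' = 1239.842 / 83.3421 = 14.8765 pm

Calculate the Compton shift:
Δλ = λ_C(1 - cos(135°))
Δλ = 2.4263 × (1 - cos(135°))
Δλ = 4.1420 pm

Initial wavelength:
λ = λ' - Δλ = 14.8765 - 4.1420 = 10.7346 pm

Initial energy:
E = hc/λ = 1239.842 / 10.7346 = 115.4999 keV

(Intermediate values are shown rounded; full precision is carried through to the final answer.)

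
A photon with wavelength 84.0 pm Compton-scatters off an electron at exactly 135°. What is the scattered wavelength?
88.1420 pm

Using the Compton formula: λ' = λ + λ_C(1 − cos θ)

For θ = 135°, cos θ = -√2/2 (exact) ≈ -0.7071, so:
1 − cos 135° = 1 − (-√2/2) ≈ 1.7071

Δλ = λ_C × 1.7071 = 2.4263 × 1.7071 = 4.1420 pm

λ' = 84.0 + 4.1420 = 88.1420 pm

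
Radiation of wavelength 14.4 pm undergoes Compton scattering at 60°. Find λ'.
15.6132 pm

Using the Compton formula: λ' = λ + λ_C(1 − cos θ)

For θ = 60°, cos θ = 1/2 (exact) = 0.5000, so:
1 − cos 60° = 1 − (1/2) = 0.5000

Δλ = λ_C × 0.5000 = 2.4263 × 0.5000 = 1.2132 pm

λ' = 14.4 + 1.2132 = 15.6132 pm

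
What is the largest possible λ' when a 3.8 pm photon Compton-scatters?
8.6526 pm (at θ = 180°)

The Compton shift is Δλ = λ_C(1 − cos θ).

Since cos θ ranges from −1 to 1, the factor (1 − cos θ) ranges from 0 to 2; the maximum shift occurs at θ = 180° (backscattering):
Δλ_max = 2λ_C = 2 × 2.4263 pm = 4.8526 pm

Maximum scattered wavelength:
λ'_max = λ₀ + Δλ_max = 3.8 + 4.8526 = 8.6526 pm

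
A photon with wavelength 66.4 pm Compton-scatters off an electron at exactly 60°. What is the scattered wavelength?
67.6132 pm

Using the Compton formula: λ' = λ + λ_C(1 − cos θ)

For θ = 60°, cos θ = 1/2 (exact) = 0.5000, so:
1 − cos 60° = 1 − (1/2) = 0.5000

Δλ = λ_C × 0.5000 = 2.4263 × 0.5000 = 1.2132 pm

λ' = 66.4 + 1.2132 = 67.6132 pm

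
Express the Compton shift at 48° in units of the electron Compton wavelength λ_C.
0.3309 λ_C

The Compton shift formula is:
Δλ = λ_C(1 - cos θ)

Dividing both sides by λ_C:
Δλ/λ_C = 1 - cos θ

For θ = 48°:
Δλ/λ_C = 1 - cos(48°)
Δλ/λ_C = 1 - 0.6691
Δλ/λ_C = 0.3309

This means the shift is 0.3309 × λ_C = 0.8028 pm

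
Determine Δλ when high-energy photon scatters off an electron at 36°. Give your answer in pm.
0.4634 pm

Using the Compton scattering formula:
Δλ = λ_C(1 - cos θ)

where λ_C = h/(m_e·c) ≈ 2.4263 pm is the Compton wavelength of an electron.

For θ = 36°:
cos(36°) = 0.8090
1 - cos(36°) = 0.1910

Δλ = 2.4263 × 0.1910
Δλ = 0.4634 pm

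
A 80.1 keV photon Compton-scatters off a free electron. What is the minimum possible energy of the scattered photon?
60.9819 keV (at θ = 180°)

The scattered photon has minimum energy when its wavelength is maximum, i.e., when the Compton shift Δλ = λ_C(1 − cos θ) is maximum. This occurs at θ = 180° (backscattering), giving Δλ_max = 2λ_C = 4.8526 pm.

Initial wavelength: λ₀ = hc/E₀ = 15.4787 pm
Maximum final wavelength: λ'_max = λ₀ + 2λ_C = 15.4787 + 4.8526 = 20.3313 pm
Minimum final energy: E'_min = hc/λ'_max = 60.9819 keV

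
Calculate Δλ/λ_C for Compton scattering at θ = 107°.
1.2924 λ_C

The Compton shift formula is:
Δλ = λ_C(1 - cos θ)

Dividing both sides by λ_C:
Δλ/λ_C = 1 - cos θ

For θ = 107°:
Δλ/λ_C = 1 - cos(107°)
Δλ/λ_C = 1 - -0.2924
Δλ/λ_C = 1.2924

This means the shift is 1.2924 × λ_C = 3.1357 pm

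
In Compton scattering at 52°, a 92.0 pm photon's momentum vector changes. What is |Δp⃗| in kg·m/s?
6.2832e-24 kg·m/s

Photon momentum magnitude is p = h/λ.

Initial momentum:
p₀ = h/λ = 6.6261e-34/9.2000e-11 = 7.2023e-24 kg·m/s

After scattering:
λ' = λ + Δλ = 92.0 + 0.9325 = 92.9325 pm
p' = h/λ' = 6.6261e-34/9.2933e-11 = 7.1300e-24 kg·m/s

Momentum is a vector; the scattered photon's direction makes angle θ = 52° with the incident direction. The magnitude of the vector change Δp⃗ = p⃗₀ − p⃗' is found from the law of cosines:
|Δp⃗|² = p₀² + p'² − 2p₀p'cos θ
|Δp⃗|² = (7.2023e-24)² + (7.1300e-24)² − 2·7.2023e-24·7.1300e-24·cos(52°)
|Δp⃗| = 6.2832e-24 kg·m/s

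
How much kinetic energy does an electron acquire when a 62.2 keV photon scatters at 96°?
7.3715 keV

By energy conservation: K_e = E_initial - E_final

First find the scattered photon energy:
Initial wavelength: λ = hc/E = 19.9332 pm
Compton shift: Δλ = λ_C(1 - cos(96°)) = 2.6799 pm
Final wavelength: λ' = 19.9332 + 2.6799 = 22.6131 pm
Final photon energy: E' = hc/λ' = 54.8285 keV

Electron kinetic energy:
K_e = E - E' = 62.2000 - 54.8285 = 7.3715 keV

(Intermediate values are shown rounded; full precision is carried through to the final answer.)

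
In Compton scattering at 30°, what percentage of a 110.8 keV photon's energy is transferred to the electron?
0.0282 (or 2.82%)

Calculate initial and final photon energies:

Initial: E₀ = 110.8 keV → λ₀ = 11.1899 pm
Compton shift: Δλ = 0.3251 pm
Final wavelength: λ' = 11.5150 pm
Final energy: E' = 107.6722 keV

Fractional energy loss:
(E₀ - E')/E₀ = (110.8000 - 107.6722)/110.8000
= 3.1278/110.8000
= 0.0282
= 2.82%

(Intermediate values are shown rounded; full precision is carried through to the final answer.)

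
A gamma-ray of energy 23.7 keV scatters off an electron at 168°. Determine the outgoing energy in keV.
21.7083 keV

First convert energy to wavelength:
λ = hc/E, with hc ≈ 1239.842 keV·pm (i.e. 1239.842 eV·nm)

For E = 23.7 keV = 23700 eV:
λ = 1239.842 keV·pm / 23.7 keV
λ = 52.3140 pm

Calculate the Compton shift:
Δλ = λ_C(1 - cos(168°)) = 2.4263 × 1.9781
Δλ = 4.7996 pm

Final wavelength:
λ' = 52.3140 + 4.7996 = 57.1136 pm

Final energy:
E' = hc/λ' = 1239.842 / 57.1136 = 21.7083 keV

(Intermediate values are shown rounded; full precision is carried through to the final answer.)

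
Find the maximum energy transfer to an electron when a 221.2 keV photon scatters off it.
102.6421 keV

Maximum energy transfer occurs at θ = 180° (backscattering).

Initial photon: E₀ = 221.2 keV → λ₀ = 5.6051 pm

Maximum Compton shift (at 180°):
Δλ_max = 2λ_C = 2 × 2.4263 = 4.8526 pm

Final wavelength:
λ' = 5.6051 + 4.8526 = 10.4577 pm

Minimum photon energy (maximum energy to electron):
E'_min = hc/λ' = 118.5579 keV

Maximum electron kinetic energy:
K_max = E₀ - E'_min = 221.2000 - 118.5579 = 102.6421 keV

(Intermediate values are shown rounded; full precision is carried through to the final answer.)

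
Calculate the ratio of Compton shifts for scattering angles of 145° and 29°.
145° produces the larger shift by a factor of 14.509

Calculate both shifts using Δλ = λ_C(1 - cos θ):

For θ₁ = 29°:
Δλ₁ = 2.4263 × (1 - cos(29°))
Δλ₁ = 2.4263 × 0.1254
Δλ₁ = 0.3042 pm

For θ₂ = 145°:
Δλ₂ = 2.4263 × (1 - cos(145°))
Δλ₂ = 2.4263 × 1.8192
Δλ₂ = 4.4138 pm

The 145° angle produces the larger shift.
Ratio: 4.4138/0.3042 = 14.509

(Intermediate values are shown rounded; full precision is carried through to the final answer.)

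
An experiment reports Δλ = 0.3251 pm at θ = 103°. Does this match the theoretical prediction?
No, inconsistent

Calculate the expected shift for θ = 103°:

Δλ_expected = λ_C(1 - cos(103°))
Δλ_expected = 2.4263 × (1 - cos(103°))
Δλ_expected = 2.4263 × 1.2250
Δλ_expected = 2.9721 pm

Given shift: 0.3251 pm
Expected shift: 2.9721 pm
Difference: 2.6470 pm

The values do not match. The given shift corresponds to θ ≈ 30.0°, not 103°.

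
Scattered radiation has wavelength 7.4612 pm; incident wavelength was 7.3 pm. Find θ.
21.00°

First find the wavelength shift:
Δλ = λ' - λ = 7.4612 - 7.3 = 0.1612 pm

Using Δλ = λ_C(1 - cos θ), with λ_C = h/(m_e·c) ≈ 2.42631024 pm:
cos θ = 1 - Δλ/λ_C
cos θ = 1 - 0.1612/2.42631024
cos θ = 0.933562

θ = arccos(0.933562)
θ = 21.00°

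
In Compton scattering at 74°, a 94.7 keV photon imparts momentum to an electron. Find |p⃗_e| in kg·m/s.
5.7511e-23 kg·m/s

The electron is initially at rest, so by conservation of momentum:
p⃗_e = p⃗₀ − p⃗'  (incident photon momentum minus scattered photon momentum)

Photon momentum magnitudes (p = h/λ = E/c):
λ₀ = hc/E₀ = 13.0923 pm → p₀ = h/λ₀ = 5.0610e-23 kg·m/s
Δλ = λ_C(1 − cos 74°) = 1.7575 pm
λ' = 14.8498 pm → p' = h/λ' = 4.4620e-23 kg·m/s

The scattered photon makes angle θ = 74° with the incident direction, so by the law of cosines:
|p⃗_e|² = p₀² + p'² − 2p₀p'cos θ
|p⃗_e|² = (5.0610e-23)² + (4.4620e-23)² − 2·5.0610e-23·4.4620e-23·cos(74°)
|p⃗_e| = 5.7511e-23 kg·m/s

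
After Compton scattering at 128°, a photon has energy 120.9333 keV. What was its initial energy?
195.8001 keV

Convert final energy to wavelength (hc ≈ 1239.842 keV·pm):
λ' = hc/E' = 1239.842 / 120.9333 = 10.2523 pm

Calculate the Compton shift:
Δλ = λ_C(1 - cos(128°))
Δλ = 2.4263 × (1 - cos(128°))
Δλ = 3.9201 pm

Initial wavelength:
λ = λ' - Δλ = 10.2523 - 3.9201 = 6.3322 pm

Initial energy:
E = hc/λ = 1239.842 / 6.3322 = 195.8001 keV

(Intermediate values are shown rounded; full precision is carried through to the final answer.)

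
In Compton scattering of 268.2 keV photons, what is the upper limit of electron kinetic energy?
137.3521 keV

Maximum energy transfer occurs at θ = 180° (backscattering).

Initial photon: E₀ = 268.2 keV → λ₀ = 4.6228 pm

Maximum Compton shift (at 180°):
Δλ_max = 2λ_C = 2 × 2.4263 = 4.8526 pm

Final wavelength:
λ' = 4.6228 + 4.8526 = 9.4754 pm

Minimum photon energy (maximum energy to electron):
E'_min = hc/λ' = 130.8479 keV

Maximum electron kinetic energy:
K_max = E₀ - E'_min = 268.2000 - 130.8479 = 137.3521 keV

(Intermediate values are shown rounded; full precision is carried through to the final answer.)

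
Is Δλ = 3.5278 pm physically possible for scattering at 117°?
Yes, consistent

Calculate the expected shift for θ = 117°:

Δλ_expected = λ_C(1 - cos(117°))
Δλ_expected = 2.4263 × (1 - cos(117°))
Δλ_expected = 2.4263 × 1.4540
Δλ_expected = 3.5278 pm

Given shift: 3.5278 pm
Expected shift: 3.5278 pm
Difference: 0.0000 pm

The values match. This is consistent with Compton scattering at the stated angle.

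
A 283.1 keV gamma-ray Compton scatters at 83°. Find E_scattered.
190.4479 keV

First convert energy to wavelength:
λ = hc/E, with hc ≈ 1239.842 keV·pm (i.e. 1239.842 eV·nm)

For E = 283.1 keV = 283100 eV:
λ = 1239.842 keV·pm / 283.1 keV
λ = 4.3795 pm

Calculate the Compton shift:
Δλ = λ_C(1 - cos(83°)) = 2.4263 × 0.8781
Δλ = 2.1306 pm

Final wavelength:
λ' = 4.3795 + 2.1306 = 6.5101 pm

Final energy:
E' = hc/λ' = 1239.842 / 6.5101 = 190.4479 keV

(Intermediate values are shown rounded; full precision is carried through to the final answer.)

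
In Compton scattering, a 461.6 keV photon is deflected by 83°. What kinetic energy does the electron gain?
204.1889 keV

By energy conservation: K_e = E_initial - E_final

First find the scattered photon energy:
Initial wavelength: λ = hc/E = 2.6860 pm
Compton shift: Δλ = λ_C(1 - cos(83°)) = 2.1306 pm
Final wavelength: λ' = 2.6860 + 2.1306 = 4.8166 pm
Final photon energy: E' = hc/λ' = 257.4111 keV

Electron kinetic energy:
K_e = E - E' = 461.6000 - 257.4111 = 204.1889 keV

(Intermediate values are shown rounded; full precision is carried through to the final answer.)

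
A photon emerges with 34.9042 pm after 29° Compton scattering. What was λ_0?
34.6000 pm

From λ' = λ + Δλ, we have λ = λ' - Δλ

First calculate the Compton shift:
Δλ = λ_C(1 - cos θ)
Δλ = 2.4263 × (1 - cos(29°))
Δλ = 2.4263 × 0.1254
Δλ = 0.3042 pm

Initial wavelength:
λ = λ' - Δλ
λ = 34.9042 - 0.3042
λ = 34.6000 pm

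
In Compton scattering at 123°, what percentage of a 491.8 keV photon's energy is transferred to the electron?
0.5978 (or 59.78%)

Calculate initial and final photon energies:

Initial: E₀ = 491.8 keV → λ₀ = 2.5210 pm
Compton shift: Δλ = 3.7478 pm
Final wavelength: λ' = 6.2688 pm
Final energy: E' = 197.7797 keV

Fractional energy loss:
(E₀ - E')/E₀ = (491.8000 - 197.7797)/491.8000
= 294.0203/491.8000
= 0.5978
= 59.78%

(Intermediate values are shown rounded; full precision is carried through to the final answer.)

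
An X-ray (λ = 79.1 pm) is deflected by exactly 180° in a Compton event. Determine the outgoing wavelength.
83.9526 pm

Using the Compton formula: λ' = λ + λ_C(1 − cos θ)

For θ = 180°, cos θ = -1 (exact) = -1.0000, so:
1 − cos 180° = 1 − (-1) = 2.0000

Δλ = λ_C × 2.0000 = 2.4263 × 2.0000 = 4.8526 pm

λ' = 79.1 + 4.8526 = 83.9526 pm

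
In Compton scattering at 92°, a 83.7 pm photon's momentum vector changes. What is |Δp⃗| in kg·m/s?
1.1225e-23 kg·m/s

Photon momentum magnitude is p = h/λ.

Initial momentum:
p₀ = h/λ = 6.6261e-34/8.3700e-11 = 7.9165e-24 kg·m/s

After scattering:
λ' = λ + Δλ = 83.7 + 2.5110 = 86.2110 pm
p' = h/λ' = 6.6261e-34/8.6211e-11 = 7.6859e-24 kg·m/s

Momentum is a vector; the scattered photon's direction makes angle θ = 92° with the incident direction. The magnitude of the vector change Δp⃗ = p⃗₀ − p⃗' is found from the law of cosines:
|Δp⃗|² = p₀² + p'² − 2p₀p'cos θ
|Δp⃗|² = (7.9165e-24)² + (7.6859e-24)² − 2·7.9165e-24·7.6859e-24·cos(92°)
|Δp⃗| = 1.1225e-23 kg·m/s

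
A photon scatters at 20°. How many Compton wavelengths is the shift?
0.0603 λ_C

The Compton shift formula is:
Δλ = λ_C(1 - cos θ)

Dividing both sides by λ_C:
Δλ/λ_C = 1 - cos θ

For θ = 20°:
Δλ/λ_C = 1 - cos(20°)
Δλ/λ_C = 1 - 0.9397
Δλ/λ_C = 0.0603

This means the shift is 0.0603 × λ_C = 0.1463 pm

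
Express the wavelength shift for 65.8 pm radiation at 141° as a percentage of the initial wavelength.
6.5531%

Calculate the Compton shift:
Δλ = λ_C(1 - cos(141°))
Δλ = 2.4263 × (1 - cos(141°))
Δλ = 2.4263 × 1.7771
Δλ = 4.3119 pm

Percentage change:
(Δλ/λ₀) × 100 = (4.3119/65.8) × 100
= 6.5531%

(Intermediate values are shown rounded; full precision is carried through to the final answer.)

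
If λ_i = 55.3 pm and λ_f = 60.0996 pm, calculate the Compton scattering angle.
168.00°

First find the wavelength shift:
Δλ = λ' - λ = 60.0996 - 55.3 = 4.7996 pm

Using Δλ = λ_C(1 - cos θ), with λ_C = h/(m_e·c) ≈ 2.42631024 pm:
cos θ = 1 - Δλ/λ_C
cos θ = 1 - 4.7996/2.42631024
cos θ = -0.978148

θ = arccos(-0.978148)
θ = 168.00°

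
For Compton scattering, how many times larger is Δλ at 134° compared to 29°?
134° produces the larger shift by a factor of 13.516

Calculate both shifts using Δλ = λ_C(1 - cos θ):

For θ₁ = 29°:
Δλ₁ = 2.4263 × (1 - cos(29°))
Δλ₁ = 2.4263 × 0.1254
Δλ₁ = 0.3042 pm

For θ₂ = 134°:
Δλ₂ = 2.4263 × (1 - cos(134°))
Δλ₂ = 2.4263 × 1.6947
Δλ₂ = 4.1118 pm

The 134° angle produces the larger shift.
Ratio: 4.1118/0.3042 = 13.516

(Intermediate values are shown rounded; full precision is carried through to the final answer.)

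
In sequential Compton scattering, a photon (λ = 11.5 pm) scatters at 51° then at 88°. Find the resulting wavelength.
14.7410 pm

Apply Compton shift twice:

First scattering at θ₁ = 51°:
Δλ₁ = λ_C(1 - cos(51°))
Δλ₁ = 2.4263 × 0.3707
Δλ₁ = 0.8994 pm

After first scattering:
λ₁ = 11.5 + 0.8994 = 12.3994 pm

Second scattering at θ₂ = 88°:
Δλ₂ = λ_C(1 - cos(88°))
Δλ₂ = 2.4263 × 0.9651
Δλ₂ = 2.3416 pm

Final wavelength:
λ₂ = 12.3994 + 2.3416 = 14.7410 pm

Total shift: Δλ_total = 0.8994 + 2.3416 = 3.2410 pm

(Intermediate values are shown rounded; full precision is carried through to the final answer.)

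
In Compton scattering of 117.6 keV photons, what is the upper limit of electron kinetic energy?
37.0672 keV

Maximum energy transfer occurs at θ = 180° (backscattering).

Initial photon: E₀ = 117.6 keV → λ₀ = 10.5429 pm

Maximum Compton shift (at 180°):
Δλ_max = 2λ_C = 2 × 2.4263 = 4.8526 pm

Final wavelength:
λ' = 10.5429 + 4.8526 = 15.3955 pm

Minimum photon energy (maximum energy to electron):
E'_min = hc/λ' = 80.5328 keV

Maximum electron kinetic energy:
K_max = E₀ - E'_min = 117.6000 - 80.5328 = 37.0672 keV

(Intermediate values are shown rounded; full precision is carried through to the final answer.)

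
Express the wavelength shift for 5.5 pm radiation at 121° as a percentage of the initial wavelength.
66.8355%

Calculate the Compton shift:
Δλ = λ_C(1 - cos(121°))
Δλ = 2.4263 × (1 - cos(121°))
Δλ = 2.4263 × 1.5150
Δλ = 3.6760 pm

Percentage change:
(Δλ/λ₀) × 100 = (3.6760/5.5) × 100
= 66.8355%

(Intermediate values are shown rounded; full precision is carried through to the final answer.)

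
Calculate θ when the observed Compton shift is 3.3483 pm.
112.33°

From the Compton formula Δλ = λ_C(1 - cos θ), we can solve for θ:

cos θ = 1 - Δλ/λ_C

Given:
- Δλ = 3.3483 pm
- λ_C = h/(m_e·c) ≈ 2.42631024 pm

cos θ = 1 - 3.3483/2.42631024
cos θ = 1 - 1.379997
cos θ = -0.379997

θ = arccos(-0.379997)
θ = 112.33°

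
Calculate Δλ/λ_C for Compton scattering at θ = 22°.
0.0728 λ_C

The Compton shift formula is:
Δλ = λ_C(1 - cos θ)

Dividing both sides by λ_C:
Δλ/λ_C = 1 - cos θ

For θ = 22°:
Δλ/λ_C = 1 - cos(22°)
Δλ/λ_C = 1 - 0.9272
Δλ/λ_C = 0.0728

This means the shift is 0.0728 × λ_C = 0.1767 pm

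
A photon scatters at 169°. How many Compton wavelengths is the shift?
1.9816 λ_C

The Compton shift formula is:
Δλ = λ_C(1 - cos θ)

Dividing both sides by λ_C:
Δλ/λ_C = 1 - cos θ

For θ = 169°:
Δλ/λ_C = 1 - cos(169°)
Δλ/λ_C = 1 - -0.9816
Δλ/λ_C = 1.9816

This means the shift is 1.9816 × λ_C = 4.8080 pm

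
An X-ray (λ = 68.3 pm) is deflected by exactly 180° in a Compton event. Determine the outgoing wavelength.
73.1526 pm

Using the Compton formula: λ' = λ + λ_C(1 − cos θ)

For θ = 180°, cos θ = -1 (exact) = -1.0000, so:
1 − cos 180° = 1 − (-1) = 2.0000

Δλ = λ_C × 2.0000 = 2.4263 × 2.0000 = 4.8526 pm

λ' = 68.3 + 4.8526 = 73.1526 pm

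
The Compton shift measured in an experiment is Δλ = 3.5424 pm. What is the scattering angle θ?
117.39°

From the Compton formula Δλ = λ_C(1 - cos θ), we can solve for θ:

cos θ = 1 - Δλ/λ_C

Given:
- Δλ = 3.5424 pm
- λ_C = h/(m_e·c) ≈ 2.42631024 pm

cos θ = 1 - 3.5424/2.42631024
cos θ = 1 - 1.459995
cos θ = -0.459995

θ = arccos(-0.459995)
θ = 117.39°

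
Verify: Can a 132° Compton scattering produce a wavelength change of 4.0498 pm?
Yes, consistent

Calculate the expected shift for θ = 132°:

Δλ_expected = λ_C(1 - cos(132°))
Δλ_expected = 2.4263 × (1 - cos(132°))
Δλ_expected = 2.4263 × 1.6691
Δλ_expected = 4.0498 pm

Given shift: 4.0498 pm
Expected shift: 4.0498 pm
Difference: 0.0000 pm

The values match. This is consistent with Compton scattering at the stated angle.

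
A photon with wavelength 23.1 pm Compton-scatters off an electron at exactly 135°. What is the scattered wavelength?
27.2420 pm

Using the Compton formula: λ' = λ + λ_C(1 − cos θ)

For θ = 135°, cos θ = -√2/2 (exact) ≈ -0.7071, so:
1 − cos 135° = 1 − (-√2/2) ≈ 1.7071

Δλ = λ_C × 1.7071 = 2.4263 × 1.7071 = 4.1420 pm

λ' = 23.1 + 4.1420 = 27.2420 pm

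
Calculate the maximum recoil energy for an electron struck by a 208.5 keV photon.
93.6903 keV

Maximum energy transfer occurs at θ = 180° (backscattering).

Initial photon: E₀ = 208.5 keV → λ₀ = 5.9465 pm

Maximum Compton shift (at 180°):
Δλ_max = 2λ_C = 2 × 2.4263 = 4.8526 pm

Final wavelength:
λ' = 5.9465 + 4.8526 = 10.7991 pm

Minimum photon energy (maximum energy to electron):
E'_min = hc/λ' = 114.8097 keV

Maximum electron kinetic energy:
K_max = E₀ - E'_min = 208.5000 - 114.8097 = 93.6903 keV

(Intermediate values are shown rounded; full precision is carried through to the final answer.)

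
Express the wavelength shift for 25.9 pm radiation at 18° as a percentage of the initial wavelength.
0.4585%

Calculate the Compton shift:
Δλ = λ_C(1 - cos(18°))
Δλ = 2.4263 × (1 - cos(18°))
Δλ = 2.4263 × 0.0489
Δλ = 0.1188 pm

Percentage change:
(Δλ/λ₀) × 100 = (0.1188/25.9) × 100
= 0.4585%

(Intermediate values are shown rounded; full precision is carried through to the final answer.)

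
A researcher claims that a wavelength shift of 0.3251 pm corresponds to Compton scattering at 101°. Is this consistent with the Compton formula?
No, inconsistent

Calculate the expected shift for θ = 101°:

Δλ_expected = λ_C(1 - cos(101°))
Δλ_expected = 2.4263 × (1 - cos(101°))
Δλ_expected = 2.4263 × 1.1908
Δλ_expected = 2.8893 pm

Given shift: 0.3251 pm
Expected shift: 2.8893 pm
Difference: 2.5642 pm

The values do not match. The given shift corresponds to θ ≈ 30.0°, not 101°.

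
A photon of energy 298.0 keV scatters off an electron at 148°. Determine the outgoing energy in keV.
143.4258 keV

First convert energy to wavelength:
λ = hc/E, with hc ≈ 1239.842 keV·pm (i.e. 1239.842 eV·nm)

For E = 298.0 keV = 298000 eV:
λ = 1239.842 keV·pm / 298.0 keV
λ = 4.1605 pm

Calculate the Compton shift:
Δλ = λ_C(1 - cos(148°)) = 2.4263 × 1.8480
Δλ = 4.4839 pm

Final wavelength:
λ' = 4.1605 + 4.4839 = 8.6445 pm

Final energy:
E' = hc/λ' = 1239.842 / 8.6445 = 143.4258 keV

(Intermediate values are shown rounded; full precision is carried through to the final answer.)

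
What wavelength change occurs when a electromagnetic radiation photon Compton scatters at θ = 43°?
0.6518 pm

Using the Compton scattering formula:
Δλ = λ_C(1 - cos θ)

where λ_C = h/(m_e·c) ≈ 2.4263 pm is the Compton wavelength of an electron.

For θ = 43°:
cos(43°) = 0.7314
1 - cos(43°) = 0.2686

Δλ = 2.4263 × 0.2686
Δλ = 0.6518 pm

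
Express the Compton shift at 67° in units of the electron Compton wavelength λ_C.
0.6093 λ_C

The Compton shift formula is:
Δλ = λ_C(1 - cos θ)

Dividing both sides by λ_C:
Δλ/λ_C = 1 - cos θ

For θ = 67°:
Δλ/λ_C = 1 - cos(67°)
Δλ/λ_C = 1 - 0.3907
Δλ/λ_C = 0.6093

This means the shift is 0.6093 × λ_C = 1.4783 pm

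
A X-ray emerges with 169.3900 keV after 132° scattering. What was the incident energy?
379.2002 keV

Convert final energy to wavelength (hc ≈ 1239.842 keV·pm):
λ' = hc/E' = 1239.842 / 169.3900 = 7.3195 pm

Calculate the Compton shift:
Δλ = λ_C(1 - cos(132°))
Δλ = 2.4263 × (1 - cos(132°))
Δλ = 4.0498 pm

Initial wavelength:
λ = λ' - Δλ = 7.3195 - 4.0498 = 3.2696 pm

Initial energy:
E = hc/λ = 1239.842 / 3.2696 = 379.2002 keV

(Intermediate values are shown rounded; full precision is carried through to the final answer.)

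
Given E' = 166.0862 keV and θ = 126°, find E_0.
343.2002 keV

Convert final energy to wavelength (hc ≈ 1239.842 keV·pm):
λ' = hc/E' = 1239.842 / 166.0862 = 7.4651 pm

Calculate the Compton shift:
Δλ = λ_C(1 - cos(126°))
Δλ = 2.4263 × (1 - cos(126°))
Δλ = 3.8525 pm

Initial wavelength:
λ = λ' - Δλ = 7.4651 - 3.8525 = 3.6126 pm

Initial energy:
E = hc/λ = 1239.842 / 3.6126 = 343.2002 keV

(Intermediate values are shown rounded; full precision is carried through to the final answer.)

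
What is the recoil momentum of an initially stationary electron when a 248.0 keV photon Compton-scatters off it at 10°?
2.3039e-23 kg·m/s

The electron is initially at rest, so by conservation of momentum:
p⃗_e = p⃗₀ − p⃗'  (incident photon momentum minus scattered photon momentum)

Photon momentum magnitudes (p = h/λ = E/c):
λ₀ = hc/E₀ = 4.9994 pm → p₀ = h/λ₀ = 1.3254e-22 kg·m/s
Δλ = λ_C(1 − cos 10°) = 0.0369 pm
λ' = 5.0362 pm → p' = h/λ' = 1.3157e-22 kg·m/s

The scattered photon makes angle θ = 10° with the incident direction, so by the law of cosines:
|p⃗_e|² = p₀² + p'² − 2p₀p'cos θ
|p⃗_e|² = (1.3254e-22)² + (1.3157e-22)² − 2·1.3254e-22·1.3157e-22·cos(10°)
|p⃗_e| = 2.3039e-23 kg·m/s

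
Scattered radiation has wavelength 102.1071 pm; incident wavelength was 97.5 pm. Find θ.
154.00°

First find the wavelength shift:
Δλ = λ' - λ = 102.1071 - 97.5 = 4.6071 pm

Using Δλ = λ_C(1 - cos θ), with λ_C = h/(m_e·c) ≈ 2.42631024 pm:
cos θ = 1 - Δλ/λ_C
cos θ = 1 - 4.6071/2.42631024
cos θ = -0.898809

θ = arccos(-0.898809)
θ = 154.00°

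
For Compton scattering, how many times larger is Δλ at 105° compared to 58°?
105° produces the larger shift by a factor of 2.678

Calculate both shifts using Δλ = λ_C(1 - cos θ):

For θ₁ = 58°:
Δλ₁ = 2.4263 × (1 - cos(58°))
Δλ₁ = 2.4263 × 0.4701
Δλ₁ = 1.1406 pm

For θ₂ = 105°:
Δλ₂ = 2.4263 × (1 - cos(105°))
Δλ₂ = 2.4263 × 1.2588
Δλ₂ = 3.0543 pm

The 105° angle produces the larger shift.
Ratio: 3.0543/1.1406 = 2.678

(Intermediate values are shown rounded; full precision is carried through to the final answer.)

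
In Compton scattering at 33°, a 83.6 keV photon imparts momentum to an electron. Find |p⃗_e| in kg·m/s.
2.5077e-23 kg·m/s

The electron is initially at rest, so by conservation of momentum:
p⃗_e = p⃗₀ − p⃗'  (incident photon momentum minus scattered photon momentum)

Photon momentum magnitudes (p = h/λ = E/c):
λ₀ = hc/E₀ = 14.8306 pm → p₀ = h/λ₀ = 4.4678e-23 kg·m/s
Δλ = λ_C(1 − cos 33°) = 0.3914 pm
λ' = 15.2221 pm → p' = h/λ' = 4.3529e-23 kg·m/s

The scattered photon makes angle θ = 33° with the incident direction, so by the law of cosines:
|p⃗_e|² = p₀² + p'² − 2p₀p'cos θ
|p⃗_e|² = (4.4678e-23)² + (4.3529e-23)² − 2·4.4678e-23·4.3529e-23·cos(33°)
|p⃗_e| = 2.5077e-23 kg·m/s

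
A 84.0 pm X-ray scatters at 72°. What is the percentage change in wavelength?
1.9959%

Calculate the Compton shift:
Δλ = λ_C(1 - cos(72°))
Δλ = 2.4263 × (1 - cos(72°))
Δλ = 2.4263 × 0.6910
Δλ = 1.6765 pm

Percentage change:
(Δλ/λ₀) × 100 = (1.6765/84.0) × 100
= 1.9959%

(Intermediate values are shown rounded; full precision is carried through to the final answer.)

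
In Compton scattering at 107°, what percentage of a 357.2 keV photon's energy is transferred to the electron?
0.4746 (or 47.46%)

Calculate initial and final photon energies:

Initial: E₀ = 357.2 keV → λ₀ = 3.4710 pm
Compton shift: Δλ = 3.1357 pm
Final wavelength: λ' = 6.6067 pm
Final energy: E' = 187.6644 keV

Fractional energy loss:
(E₀ - E')/E₀ = (357.2000 - 187.6644)/357.2000
= 169.5356/357.2000
= 0.4746
= 47.46%

(Intermediate values are shown rounded; full precision is carried through to the final answer.)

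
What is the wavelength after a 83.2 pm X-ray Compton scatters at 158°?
87.8759 pm

Using the Compton scattering formula:
λ' = λ + Δλ = λ + λ_C(1 - cos θ)

Given:
- Initial wavelength λ = 83.2 pm
- Scattering angle θ = 158°
- Compton wavelength λ_C ≈ 2.4263 pm

Calculate the shift:
Δλ = 2.4263 × (1 - cos(158°))
Δλ = 2.4263 × 1.9272
Δλ = 4.6759 pm

Final wavelength:
λ' = 83.2 + 4.6759 = 87.8759 pm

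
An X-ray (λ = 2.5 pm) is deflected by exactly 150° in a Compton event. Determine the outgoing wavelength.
7.0276 pm

Using the Compton formula: λ' = λ + λ_C(1 − cos θ)

For θ = 150°, cos θ = -√3/2 (exact) ≈ -0.8660, so:
1 − cos 150° = 1 − (-√3/2) ≈ 1.8660

Δλ = λ_C × 1.8660 = 2.4263 × 1.8660 = 4.5276 pm

λ' = 2.5 + 4.5276 = 7.0276 pm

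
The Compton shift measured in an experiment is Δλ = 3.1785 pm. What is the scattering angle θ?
108.06°

From the Compton formula Δλ = λ_C(1 - cos θ), we can solve for θ:

cos θ = 1 - Δλ/λ_C

Given:
- Δλ = 3.1785 pm
- λ_C = h/(m_e·c) ≈ 2.42631024 pm

cos θ = 1 - 3.1785/2.42631024
cos θ = 1 - 1.310014
cos θ = -0.310014

θ = arccos(-0.310014)
θ = 108.06°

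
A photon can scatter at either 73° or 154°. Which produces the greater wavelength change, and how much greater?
154° produces the larger shift by a factor of 2.683

Calculate both shifts using Δλ = λ_C(1 - cos θ):

For θ₁ = 73°:
Δλ₁ = 2.4263 × (1 - cos(73°))
Δλ₁ = 2.4263 × 0.7076
Δλ₁ = 1.7169 pm

For θ₂ = 154°:
Δλ₂ = 2.4263 × (1 - cos(154°))
Δλ₂ = 2.4263 × 1.8988
Δλ₂ = 4.6071 pm

The 154° angle produces the larger shift.
Ratio: 4.6071/1.7169 = 2.683

(Intermediate values are shown rounded; full precision is carried through to the final answer.)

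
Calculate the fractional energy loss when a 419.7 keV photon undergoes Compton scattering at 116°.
0.5416 (or 54.16%)

Calculate initial and final photon energies:

Initial: E₀ = 419.7 keV → λ₀ = 2.9541 pm
Compton shift: Δλ = 3.4899 pm
Final wavelength: λ' = 6.4440 pm
Final energy: E' = 192.4011 keV

Fractional energy loss:
(E₀ - E')/E₀ = (419.7000 - 192.4011)/419.7000
= 227.2989/419.7000
= 0.5416
= 54.16%

(Intermediate values are shown rounded; full precision is carried through to the final answer.)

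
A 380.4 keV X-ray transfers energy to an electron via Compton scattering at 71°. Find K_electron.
127.1484 keV

By energy conservation: K_e = E_initial - E_final

First find the scattered photon energy:
Initial wavelength: λ = hc/E = 3.2593 pm
Compton shift: Δλ = λ_C(1 - cos(71°)) = 1.6364 pm
Final wavelength: λ' = 3.2593 + 1.6364 = 4.8957 pm
Final photon energy: E' = hc/λ' = 253.2516 keV

Electron kinetic energy:
K_e = E - E' = 380.4000 - 253.2516 = 127.1484 keV

(Intermediate values are shown rounded; full precision is carried through to the final answer.)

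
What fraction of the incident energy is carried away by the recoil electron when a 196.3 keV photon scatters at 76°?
0.2255 (or 22.55%)

Calculate initial and final photon energies:

Initial: E₀ = 196.3 keV → λ₀ = 6.3161 pm
Compton shift: Δλ = 1.8393 pm
Final wavelength: λ' = 8.1554 pm
Final energy: E' = 152.0273 keV

Fractional energy loss:
(E₀ - E')/E₀ = (196.3000 - 152.0273)/196.3000
= 44.2727/196.3000
= 0.2255
= 22.55%

(Intermediate values are shown rounded; full precision is carried through to the final answer.)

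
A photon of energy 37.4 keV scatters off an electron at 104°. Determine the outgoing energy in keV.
34.2837 keV

First convert energy to wavelength:
λ = hc/E, with hc ≈ 1239.842 keV·pm (i.e. 1239.842 eV·nm)

For E = 37.4 keV = 37400 eV:
λ = 1239.842 keV·pm / 37.4 keV
λ = 33.1509 pm

Calculate the Compton shift:
Δλ = λ_C(1 - cos(104°)) = 2.4263 × 1.2419
Δλ = 3.0133 pm

Final wavelength:
λ' = 33.1509 + 3.0133 = 36.1641 pm

Final energy:
E' = hc/λ' = 1239.842 / 36.1641 = 34.2837 keV

(Intermediate values are shown rounded; full precision is carried through to the final answer.)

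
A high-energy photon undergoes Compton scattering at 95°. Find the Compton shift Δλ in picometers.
2.6378 pm

Using the Compton scattering formula:
Δλ = λ_C(1 - cos θ)

where λ_C = h/(m_e·c) ≈ 2.4263 pm is the Compton wavelength of an electron.

For θ = 95°:
cos(95°) = -0.0872
1 - cos(95°) = 1.0872

Δλ = 2.4263 × 1.0872
Δλ = 2.6378 pm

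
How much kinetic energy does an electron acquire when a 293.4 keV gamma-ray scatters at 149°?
151.4090 keV

By energy conservation: K_e = E_initial - E_final

First find the scattered photon energy:
Initial wavelength: λ = hc/E = 4.2258 pm
Compton shift: Δλ = λ_C(1 - cos(149°)) = 4.5061 pm
Final wavelength: λ' = 4.2258 + 4.5061 = 8.7318 pm
Final photon energy: E' = hc/λ' = 141.9910 keV

Electron kinetic energy:
K_e = E - E' = 293.4000 - 141.9910 = 151.4090 keV

(Intermediate values are shown rounded; full precision is carried through to the final answer.)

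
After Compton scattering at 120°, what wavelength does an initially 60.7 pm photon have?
64.3395 pm

Using the Compton formula: λ' = λ + λ_C(1 − cos θ)

For θ = 120°, cos θ = -1/2 (exact) = -0.5000, so:
1 − cos 120° = 1 − (-1/2) = 1.5000

Δλ = λ_C × 1.5000 = 2.4263 × 1.5000 = 3.6395 pm

λ' = 60.7 + 3.6395 = 64.3395 pm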